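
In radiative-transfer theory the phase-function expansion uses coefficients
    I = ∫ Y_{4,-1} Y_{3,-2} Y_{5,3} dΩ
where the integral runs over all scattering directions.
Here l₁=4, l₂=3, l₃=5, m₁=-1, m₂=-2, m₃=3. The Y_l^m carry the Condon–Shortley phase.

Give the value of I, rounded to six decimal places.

-0.035836

Checks pass: Σm=0; 12 even; l₃=5∈[1,7].
(2·4+1)(2·3+1)(2·5+1) = 693
Δ: 2! 6! 4! / 13! → 1/180180
sum: t=0:+1/576 t=1:−1/144 t=2:+1/576 = -1/288
3j²(4 3 5; 0 0 0) = Δ·Π!·Σ² = 20/1001  (sign +1)
sum: t=0:+1/1440 t=1:−1/1152 = -1/5760
3j²(4 3 5; -1 -2 3) = Δ·Π!·Σ² = 1/858  (sign -1)
combine: 4πI² = 693·20/1001·1/858 = 30/1859
take √, sign -1: I = -0.03583571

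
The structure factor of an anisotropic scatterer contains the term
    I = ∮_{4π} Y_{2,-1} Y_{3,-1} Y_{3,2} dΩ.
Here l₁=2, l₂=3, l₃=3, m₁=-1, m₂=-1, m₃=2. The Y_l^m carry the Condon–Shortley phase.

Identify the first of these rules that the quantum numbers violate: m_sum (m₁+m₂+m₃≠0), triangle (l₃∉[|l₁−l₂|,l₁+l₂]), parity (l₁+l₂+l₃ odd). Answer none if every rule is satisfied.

azimuthal sum: -1 − 1 + 2 = 0  ✓
1 ≤ 3 ≤ 5 (triangle on l)  ✓
L = 2 + 3 + 3 = 8 (even)  ✓

none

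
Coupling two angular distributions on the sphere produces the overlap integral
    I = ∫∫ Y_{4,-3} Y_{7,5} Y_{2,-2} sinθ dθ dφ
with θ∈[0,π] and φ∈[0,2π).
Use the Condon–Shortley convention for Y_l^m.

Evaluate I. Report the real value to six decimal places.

|4−7|≤2≤4+7 violated ⇒ I = 0

0.000000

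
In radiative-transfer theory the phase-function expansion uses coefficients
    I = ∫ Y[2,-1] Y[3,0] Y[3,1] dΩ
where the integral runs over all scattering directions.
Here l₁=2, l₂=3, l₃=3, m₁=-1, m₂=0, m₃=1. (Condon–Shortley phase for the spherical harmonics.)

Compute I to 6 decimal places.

m-sum 0 ✓  L=8 even ✓  1≤3≤5 ✓
Π(2lᵢ+1) = 5×7×7 = 245
triangle coeff Δ(2,3,3) = 1/3780
Σ_t [0,2]: t=0:+1/24 t=1:−1/4 t=2:+1/24 = -1/6
(3j)²=4/105 [(2 3 3; 0 0 0)], sign=+1
Σ_t [1,2]: t=1:−1/8 t=2:+1/12 = -1/24
(3j)²=1/210 [(2 3 3; -1 0 1)], sign=-1
⇒ 4πI² = 2/45
I = (-1)√(2/45/(4π)) = -0.05947080

-0.059471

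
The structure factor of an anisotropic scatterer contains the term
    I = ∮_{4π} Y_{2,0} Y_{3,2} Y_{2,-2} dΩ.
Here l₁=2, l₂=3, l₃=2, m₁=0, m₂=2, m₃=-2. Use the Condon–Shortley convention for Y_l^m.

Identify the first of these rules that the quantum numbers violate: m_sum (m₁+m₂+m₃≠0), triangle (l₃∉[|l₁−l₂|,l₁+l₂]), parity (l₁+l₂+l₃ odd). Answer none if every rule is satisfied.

parity

azimuthal sum: 0 + 2 − 2 = 0  ✓
1 ≤ 2 ≤ 5 (triangle on l)  ✓
L = 2 + 3 + 2 = 7 (odd)  ✗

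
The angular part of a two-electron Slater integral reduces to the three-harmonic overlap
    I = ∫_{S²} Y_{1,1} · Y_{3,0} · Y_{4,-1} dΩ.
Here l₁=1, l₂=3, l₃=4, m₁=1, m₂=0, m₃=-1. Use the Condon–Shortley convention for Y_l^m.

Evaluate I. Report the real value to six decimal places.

Rules hold: Σm=0, L=8 even, 2≤4≤4.
N = 3·7·9 = 189
Δ = 0!·2!·6!/9! = 1/252
Racah Σ t=0..0: t=0:+1/36 = 1/36
⇒ 3j(1 3 4; 0 0 0)² = 4/63, sgn +1
Racah Σ t=0..0: t=0:+1/72 = 1/72
⇒ 3j(1 3 4; 1 0 -1)² = 5/126, sgn -1
4πI² = N·(3j₀)²·(3jₘ)² = 10/21
I = -1·√(0.47619/4π) = -0.19466390

-0.194664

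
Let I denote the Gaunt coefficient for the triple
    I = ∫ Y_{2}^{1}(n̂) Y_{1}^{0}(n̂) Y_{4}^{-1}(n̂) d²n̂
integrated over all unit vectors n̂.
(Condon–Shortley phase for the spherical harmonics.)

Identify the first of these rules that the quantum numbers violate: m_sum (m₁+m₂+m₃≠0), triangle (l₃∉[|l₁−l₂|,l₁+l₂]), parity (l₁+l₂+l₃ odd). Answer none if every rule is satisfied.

Σmᵢ = 0  ✓
l₃∈[|l₁−l₂|,l₁+l₂]=[1,3], have l₃=4  ✗
Σlᵢ = 7 ⇒ odd

triangle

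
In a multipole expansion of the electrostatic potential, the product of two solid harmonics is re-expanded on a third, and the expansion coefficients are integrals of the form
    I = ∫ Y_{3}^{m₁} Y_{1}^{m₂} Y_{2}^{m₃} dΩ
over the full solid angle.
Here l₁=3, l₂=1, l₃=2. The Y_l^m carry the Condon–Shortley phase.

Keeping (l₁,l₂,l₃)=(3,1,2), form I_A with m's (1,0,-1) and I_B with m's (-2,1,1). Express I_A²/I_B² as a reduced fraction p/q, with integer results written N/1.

4/5

l's match ⇒ only the (l;m) 3-j factors differ between A and B.
A: triangle coeff Δ(3,1,2) = 1/105; Σ_t [1,1]: t=1:−1/6 = -1/6; (3j)²=8/105 [(3 1 2; 1 0 -1)], sign=+1
B: triangle coeff Δ(3,1,2) = 1/105; Σ_t [2,2]: t=2:+1/12 = 1/12; (3j)²=2/21 [(3 1 2; -2 1 1)], sign=-1
I_A²/I_B² = (8/105)/(2/21) = 4/5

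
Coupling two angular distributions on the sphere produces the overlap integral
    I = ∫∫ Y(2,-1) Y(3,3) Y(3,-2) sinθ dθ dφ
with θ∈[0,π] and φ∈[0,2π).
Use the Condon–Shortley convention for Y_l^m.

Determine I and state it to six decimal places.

-0.210261

m-sum 0 ✓  L=8 even ✓  1≤3≤5 ✓
Π(2lᵢ+1) = 5×7×7 = 245
triangle coeff Δ(2,3,3) = 1/3780
Σ_t [0,2]: t=0:+1/24 t=1:−1/4 t=2:+1/24 = -1/6
(3j)²=4/105 [(2 3 3; 0 0 0)], sign=+1
Σ_t [2,2]: t=2:+1/48 = 1/48
(3j)²=5/84 [(2 3 3; -1 3 -2)], sign=-1
⇒ 4πI² = 5/9
I = (-1)√(5/9/(4π)) = -0.21026104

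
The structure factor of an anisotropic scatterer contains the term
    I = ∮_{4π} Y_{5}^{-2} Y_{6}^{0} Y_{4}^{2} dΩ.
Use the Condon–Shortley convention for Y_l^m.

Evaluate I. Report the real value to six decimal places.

L=15 odd ⇒ parity kills the (l;000) factor ⇒ I = 0

0.000000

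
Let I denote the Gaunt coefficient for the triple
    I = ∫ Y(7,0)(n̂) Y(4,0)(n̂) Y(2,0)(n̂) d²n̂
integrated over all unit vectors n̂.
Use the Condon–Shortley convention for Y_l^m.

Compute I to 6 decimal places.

0.000000

|7−4|≤2≤7+4 violated ⇒ I = 0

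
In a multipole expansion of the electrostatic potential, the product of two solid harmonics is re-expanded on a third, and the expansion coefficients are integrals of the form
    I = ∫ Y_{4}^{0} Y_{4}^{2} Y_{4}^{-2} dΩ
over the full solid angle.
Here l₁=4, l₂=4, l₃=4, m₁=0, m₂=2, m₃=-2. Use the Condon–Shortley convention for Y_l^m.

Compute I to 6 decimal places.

Rules hold: Σm=0, L=12 even, 0≤4≤8.
N = 9·9·9 = 729
Δ = 4!·4!·4!/13! = 1/450450
Racah Σ t=0..4: t=0:+1/13824 t=1:−1/216 t=2:+1/64 t=3:−1/216 t=4:+1/13824 = 5/768
⇒ 3j(4 4 4; 0 0 0)² = 18/1001, sgn +1
Racah Σ t=2..4: t=2:+1/384 t=3:−1/216 t=4:+1/2304 = -11/6912
⇒ 3j(4 4 4; 0 2 -2)² = 11/1638, sgn -1
4πI² = N·(3j₀)²·(3jₘ)² = 729/8281
I = -1·√(0.0880328/4π) = -0.08369845

-0.083698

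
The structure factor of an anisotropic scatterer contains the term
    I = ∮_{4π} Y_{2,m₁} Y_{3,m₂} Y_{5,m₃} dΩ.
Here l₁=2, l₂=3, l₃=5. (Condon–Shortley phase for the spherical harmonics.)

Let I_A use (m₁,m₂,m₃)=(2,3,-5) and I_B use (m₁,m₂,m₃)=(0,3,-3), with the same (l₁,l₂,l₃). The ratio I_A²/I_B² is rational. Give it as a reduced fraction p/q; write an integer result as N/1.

l's match ⇒ only the (l;m) 3-j factors differ between A and B.
A: triangle coeff Δ(2,3,5) = 1/2310; Σ_t [0,0]: t=0:+1/17280 = 1/17280; (3j)²=1/11 [(2 3 5; 2 3 -5)], sign=+1
B: triangle coeff Δ(2,3,5) = 1/2310; Σ_t [0,0]: t=0:+1/2880 = 1/2880; (3j)²=2/165 [(2 3 5; 0 3 -3)], sign=+1
I_A²/I_B² = (1/11)/(2/165) = 15/2

15/2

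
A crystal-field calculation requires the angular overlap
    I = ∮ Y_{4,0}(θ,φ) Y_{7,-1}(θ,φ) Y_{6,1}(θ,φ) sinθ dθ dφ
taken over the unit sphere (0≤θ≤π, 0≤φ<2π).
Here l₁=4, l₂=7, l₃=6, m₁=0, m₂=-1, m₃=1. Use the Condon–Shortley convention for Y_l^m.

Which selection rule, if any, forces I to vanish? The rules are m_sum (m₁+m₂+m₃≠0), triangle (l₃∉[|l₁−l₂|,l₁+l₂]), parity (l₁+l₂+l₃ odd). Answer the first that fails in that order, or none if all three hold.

parity

azimuthal sum: 0 − 1 + 1 = 0  ✓
3 ≤ 6 ≤ 11 (triangle on l)  ✓
L = 4 + 7 + 6 = 17 (odd)  ✗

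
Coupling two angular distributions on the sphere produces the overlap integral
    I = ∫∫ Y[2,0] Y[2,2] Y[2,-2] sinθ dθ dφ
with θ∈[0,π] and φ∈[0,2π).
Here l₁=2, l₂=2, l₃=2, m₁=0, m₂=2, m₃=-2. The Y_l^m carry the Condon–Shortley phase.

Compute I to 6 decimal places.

Checks pass: Σm=0; 6 even; l₃=2∈[0,4].
(2·2+1)(2·2+1)(2·2+1) = 125
Δ: 2! 2! 2! / 7! → 1/630
sum: t=0:+1/8 t=1:−1/1 t=2:+1/8 = -3/4
3j²(2 2 2; 0 0 0) = Δ·Π!·Σ² = 2/35  (sign -1)
sum: t=2:+1/8 = 1/8
3j²(2 2 2; 0 2 -2) = Δ·Π!·Σ² = 2/35  (sign +1)
combine: 4πI² = 125·2/35·2/35 = 20/49
take √, sign -1: I = -0.18022375

-0.180224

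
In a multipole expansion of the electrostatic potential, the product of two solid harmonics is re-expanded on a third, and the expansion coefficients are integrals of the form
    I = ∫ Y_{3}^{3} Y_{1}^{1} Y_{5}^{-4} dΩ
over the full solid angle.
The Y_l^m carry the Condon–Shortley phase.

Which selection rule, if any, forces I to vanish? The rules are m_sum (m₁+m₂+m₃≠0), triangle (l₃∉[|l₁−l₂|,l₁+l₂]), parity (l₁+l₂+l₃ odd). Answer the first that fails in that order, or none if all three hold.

m₁+m₂+m₃ = 3 + 1 − 4 = 0  ✓
triangle: |3−1|=2 ≤ l₃=5 ≤ 3+1=4  ✗
parity: l₁+l₂+l₃ = 9 is odd

triangle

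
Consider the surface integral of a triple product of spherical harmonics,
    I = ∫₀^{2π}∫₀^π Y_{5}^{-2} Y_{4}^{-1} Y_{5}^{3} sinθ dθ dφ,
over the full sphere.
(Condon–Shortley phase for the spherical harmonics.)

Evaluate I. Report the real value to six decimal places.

Checks pass: Σm=0; 14 even; l₃=5∈[1,9].
(2·5+1)(2·4+1)(2·5+1) = 1089
Δ: 4! 6! 4! / 15! → 1/3153150
sum: t=0:+1/69120 t=1:−1/1728 t=2:+1/576 t=3:−1/1728 t=4:+1/69120 = 7/11520
3j²(5 4 5; 0 0 0) = Δ·Π!·Σ² = 2/143  (sign -1)
sum: t=1:−1/17280 t=2:+1/2880 t=3:−1/6912 = 1/6912
3j²(5 4 5; -2 -1 3) = Δ·Π!·Σ² = 5/429  (sign +1)
combine: 4πI² = 1089·2/143·5/429 = 30/169
take √, sign -1: I = -0.11885360

-0.118854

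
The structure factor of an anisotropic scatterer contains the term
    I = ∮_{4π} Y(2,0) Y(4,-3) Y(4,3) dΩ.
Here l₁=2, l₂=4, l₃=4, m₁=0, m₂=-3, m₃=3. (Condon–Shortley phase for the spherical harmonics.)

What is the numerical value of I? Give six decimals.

Rules hold: Σm=0, L=10 even, 2≤4≤6.
N = 5·9·9 = 405
Δ = 2!·2!·6!/11! = 1/13860
Racah Σ t=0..2: t=0:+1/192 t=1:−1/36 t=2:+1/192 = -5/288
⇒ 3j(2 4 4; 0 0 0)² = 20/693, sgn -1
Racah Σ t=0..1: t=0:+1/480 t=1:−1/720 = 1/1440
⇒ 3j(2 4 4; 0 -3 3)² = 7/1980, sgn -1
4πI² = N·(3j₀)²·(3jₘ)² = 5/121
I = +1·√(0.0413223/4π) = 0.05734392

0.057344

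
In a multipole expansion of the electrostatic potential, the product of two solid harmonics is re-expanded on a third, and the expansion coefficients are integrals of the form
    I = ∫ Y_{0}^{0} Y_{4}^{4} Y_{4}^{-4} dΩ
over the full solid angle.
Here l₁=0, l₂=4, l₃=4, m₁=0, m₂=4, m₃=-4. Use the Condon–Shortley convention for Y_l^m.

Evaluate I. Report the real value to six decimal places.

0.282095

Checks pass: Σm=0; 8 even; l₃=4∈[4,4].
(2·0+1)(2·4+1)(2·4+1) = 81
Δ: 0! 0! 8! / 9! → 1/9
sum: t=0:+1/576 = 1/576
3j²(0 4 4; 0 0 0) = Δ·Π!·Σ² = 1/9  (sign +1)
sum: t=0:+1/40320 = 1/40320
3j²(0 4 4; 0 4 -4) = Δ·Π!·Σ² = 1/9  (sign +1)
combine: 4πI² = 81·1/9·1/9 = 1/1
take √, sign +1: I = 0.28209479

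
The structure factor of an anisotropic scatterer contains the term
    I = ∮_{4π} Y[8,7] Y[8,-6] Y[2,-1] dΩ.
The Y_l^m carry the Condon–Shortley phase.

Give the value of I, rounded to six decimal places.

Rules hold: Σm=0, L=18 even, 0≤2≤16.
N = 17·17·5 = 1445
Δ = 14!·2!·2!/19! = 1/348840
Racah Σ t=6..8: t=6:+1/116121600 t=7:−1/25401600 t=8:+1/116121600 = -1/45158400
⇒ 3j(8 8 2; 0 0 0)² = 24/1615, sgn -1
Racah Σ t=0..1: t=0:+1/174356582400 t=1:−1/12454041600 = -1/13412044800
⇒ 3j(8 8 2; 7 -6 -1)² = 169/7752, sgn +1
4πI² = N·(3j₀)²·(3jₘ)² = 169/361
I = -1·√(0.468144/4π) = -0.19301223

-0.193012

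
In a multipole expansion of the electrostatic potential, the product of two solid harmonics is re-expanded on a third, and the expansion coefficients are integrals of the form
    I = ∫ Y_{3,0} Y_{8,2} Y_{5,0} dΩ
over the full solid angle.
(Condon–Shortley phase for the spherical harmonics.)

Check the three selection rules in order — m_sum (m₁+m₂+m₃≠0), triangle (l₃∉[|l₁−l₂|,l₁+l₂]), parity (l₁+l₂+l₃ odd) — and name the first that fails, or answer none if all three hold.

m₁+m₂+m₃ = 0 + 2 + 0 = 2  ✗
triangle: |3−8|=5 ≤ l₃=5 ≤ 3+8=11
parity: l₁+l₂+l₃ = 16 is even

m_sum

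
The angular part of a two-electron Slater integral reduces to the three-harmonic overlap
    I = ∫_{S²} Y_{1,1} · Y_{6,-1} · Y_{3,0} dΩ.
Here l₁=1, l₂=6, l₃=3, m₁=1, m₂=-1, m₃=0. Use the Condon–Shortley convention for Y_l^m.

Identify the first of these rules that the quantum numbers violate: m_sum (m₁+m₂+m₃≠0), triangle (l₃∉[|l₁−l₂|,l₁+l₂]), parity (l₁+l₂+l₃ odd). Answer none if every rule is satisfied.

m₁+m₂+m₃ = 1 − 1 + 0 = 0  ✓
triangle: |1−6|=5 ≤ l₃=3 ≤ 1+6=7  ✗
parity: l₁+l₂+l₃ = 10 is even

triangle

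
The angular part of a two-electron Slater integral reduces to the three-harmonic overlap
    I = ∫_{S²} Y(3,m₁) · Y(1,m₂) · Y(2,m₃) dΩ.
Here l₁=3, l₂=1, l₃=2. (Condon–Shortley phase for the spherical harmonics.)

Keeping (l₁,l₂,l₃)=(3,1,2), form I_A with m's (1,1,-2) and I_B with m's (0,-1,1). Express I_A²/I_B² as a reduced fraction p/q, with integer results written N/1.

Shared (l₁,l₂,l₃)=(3,1,2): N and (l;000)² cancel in I_A²/I_B².
A: Δ = 2!·4!·0!/7! = 1/105; Racah Σ t=2..2: t=2:+1/48 = 1/48; ⇒ 3j(3 1 2; 1 1 -2)² = 1/105, sgn +1
B: Δ = 2!·4!·0!/7! = 1/105; Racah Σ t=0..0: t=0:+1/12 = 1/12; ⇒ 3j(3 1 2; 0 -1 1)² = 1/35, sgn -1
I_A²/I_B² = (1/105)/(1/35) = 1/3

1/3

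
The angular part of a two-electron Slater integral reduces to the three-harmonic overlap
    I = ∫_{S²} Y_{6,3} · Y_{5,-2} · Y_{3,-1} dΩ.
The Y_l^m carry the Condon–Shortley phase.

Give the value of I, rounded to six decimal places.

Rules hold: Σm=0, L=14 even, 1≤3≤11.
N = 13·11·7 = 1001
Δ = 8!·4!·2!/15! = 1/675675
Racah Σ t=3..5: t=3:−1/8640 t=4:+1/2304 t=5:−1/8640 = 7/34560
⇒ 3j(6 5 3; 0 0 0)² = 7/429, sgn -1
Racah Σ t=1..3: t=1:−1/40320 t=2:+1/8640 t=3:−1/34560 = 1/16128
⇒ 3j(6 5 3; 3 -2 -1)² = 18/1001, sgn +1
4πI² = N·(3j₀)²·(3jₘ)² = 42/143
I = -1·√(0.293706/4π) = -0.15288036

-0.152880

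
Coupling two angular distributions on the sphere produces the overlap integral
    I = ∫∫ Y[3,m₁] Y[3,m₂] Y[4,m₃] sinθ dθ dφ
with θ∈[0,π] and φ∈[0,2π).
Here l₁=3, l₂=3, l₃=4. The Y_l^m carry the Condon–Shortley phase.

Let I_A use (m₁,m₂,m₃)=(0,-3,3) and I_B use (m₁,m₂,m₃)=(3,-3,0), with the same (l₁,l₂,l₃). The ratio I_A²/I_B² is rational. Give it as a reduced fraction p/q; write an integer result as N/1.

Shared (l₁,l₂,l₃)=(3,3,4): N and (l;000)² cancel in I_A²/I_B².
A: Δ = 2!·4!·4!/11! = 1/34650; Racah Σ t=0..0: t=0:+1/288 = 1/288; ⇒ 3j(3 3 4; 0 -3 3)² = 1/22, sgn -1
B: Δ = 2!·4!·4!/11! = 1/34650; Racah Σ t=0..0: t=0:+1/1152 = 1/1152; ⇒ 3j(3 3 4; 3 -3 0)² = 1/154, sgn +1
I_A²/I_B² = (1/22)/(1/154) = 7/1

7/1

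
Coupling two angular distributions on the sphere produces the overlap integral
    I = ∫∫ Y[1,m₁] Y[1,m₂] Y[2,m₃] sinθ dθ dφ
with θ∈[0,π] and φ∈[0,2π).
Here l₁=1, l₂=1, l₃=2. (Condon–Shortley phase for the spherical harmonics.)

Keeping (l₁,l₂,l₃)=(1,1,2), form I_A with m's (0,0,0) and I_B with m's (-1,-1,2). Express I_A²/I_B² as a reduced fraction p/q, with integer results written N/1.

2/3

l's match ⇒ only the (l;m) 3-j factors differ between A and B.
A: triangle coeff Δ(1,1,2) = 1/30; Σ_t [0,0]: t=0:+1/1 = 1/1; (3j)²=2/15 [(1 1 2; 0 0 0)], sign=+1
B: triangle coeff Δ(1,1,2) = 1/30; Σ_t [0,0]: t=0:+1/4 = 1/4; (3j)²=1/5 [(1 1 2; -1 -1 2)], sign=+1
I_A²/I_B² = (2/15)/(1/5) = 2/3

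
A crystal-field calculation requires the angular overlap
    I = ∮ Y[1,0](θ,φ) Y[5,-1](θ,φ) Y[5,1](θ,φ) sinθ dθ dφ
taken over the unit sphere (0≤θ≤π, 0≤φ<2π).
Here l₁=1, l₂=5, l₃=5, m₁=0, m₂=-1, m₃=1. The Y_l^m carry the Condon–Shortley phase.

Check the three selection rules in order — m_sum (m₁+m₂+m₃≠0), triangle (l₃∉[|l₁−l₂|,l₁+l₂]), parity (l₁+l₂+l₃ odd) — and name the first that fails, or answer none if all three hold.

azimuthal sum: 0 − 1 + 1 = 0  ✓
4 ≤ 5 ≤ 6 (triangle on l)  ✓
L = 1 + 5 + 5 = 11 (odd)  ✗

parity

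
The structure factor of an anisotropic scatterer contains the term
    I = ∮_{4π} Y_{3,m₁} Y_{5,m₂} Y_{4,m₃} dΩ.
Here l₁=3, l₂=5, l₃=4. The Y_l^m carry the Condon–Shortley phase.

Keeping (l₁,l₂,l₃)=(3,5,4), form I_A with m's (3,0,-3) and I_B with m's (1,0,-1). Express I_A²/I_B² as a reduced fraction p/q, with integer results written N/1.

Same 3,5,4: normalisation and zero-m 3j drop out of the ratio.
A: Δ: 4! 2! 6! / 13! → 1/180180; sum: t=0:+1/5760 = 1/5760; 3j²(3 5 4; 3 0 -3) = Δ·Π!·Σ² = 5/572  (sign -1)
B: Δ: 4! 2! 6! / 13! → 1/180180; sum: t=0:+1/5760 t=1:−1/288 t=2:+1/288 = 1/5760; 3j²(3 5 4; 1 0 -1) = Δ·Π!·Σ² = 1/12012  (sign -1)
I_A²/I_B² = (5/572)/(1/12012) = 105/1

105/1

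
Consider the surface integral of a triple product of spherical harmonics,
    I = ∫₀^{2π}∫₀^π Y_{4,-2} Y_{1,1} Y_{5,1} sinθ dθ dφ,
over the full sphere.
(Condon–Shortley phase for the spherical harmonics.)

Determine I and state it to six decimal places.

Checks pass: Σm=0; 10 even; l₃=5∈[3,5].
(2·4+1)(2·1+1)(2·5+1) = 297
Δ: 0! 8! 2! / 11! → 1/495
sum: t=0:+1/576 = 1/576
3j²(4 1 5; 0 0 0) = Δ·Π!·Σ² = 5/99  (sign -1)
sum: t=0:+1/2880 = 1/2880
3j²(4 1 5; -2 1 1) = Δ·Π!·Σ² = 2/165  (sign +1)
combine: 4πI² = 297·5/99·2/165 = 2/11
take √, sign -1: I = -0.12028562

-0.120286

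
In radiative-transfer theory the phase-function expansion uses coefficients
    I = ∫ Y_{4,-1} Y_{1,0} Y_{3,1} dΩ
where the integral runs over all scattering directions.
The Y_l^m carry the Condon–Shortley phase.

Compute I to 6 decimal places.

-0.238414

m-sum 0 ✓  L=8 even ✓  3≤3≤5 ✓
Π(2lᵢ+1) = 9×3×7 = 189
triangle coeff Δ(4,1,3) = 1/252
Σ_t [1,1]: t=1:−1/36 = -1/36
(3j)²=4/63 [(4 1 3; 0 0 0)], sign=+1
Σ_t [1,1]: t=1:−1/48 = -1/48
(3j)²=5/84 [(4 1 3; -1 0 1)], sign=-1
⇒ 4πI² = 5/7
I = (-1)√(5/7/(4π)) = -0.23841361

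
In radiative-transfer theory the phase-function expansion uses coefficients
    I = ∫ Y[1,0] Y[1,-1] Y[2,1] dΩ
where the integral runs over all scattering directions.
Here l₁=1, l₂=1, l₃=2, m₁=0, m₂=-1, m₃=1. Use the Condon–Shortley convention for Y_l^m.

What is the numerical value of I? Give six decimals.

Rules hold: Σm=0, L=4 even, 0≤2≤2.
N = 3·3·5 = 45
Δ = 0!·2!·2!/5! = 1/30
Racah Σ t=0..0: t=0:+1/1 = 1/1
⇒ 3j(1 1 2; 0 0 0)² = 2/15, sgn +1
Racah Σ t=0..0: t=0:+1/2 = 1/2
⇒ 3j(1 1 2; 0 -1 1)² = 1/10, sgn -1
4πI² = N·(3j₀)²·(3jₘ)² = 3/5
I = -1·√(0.6/4π) = -0.21850969

-0.218510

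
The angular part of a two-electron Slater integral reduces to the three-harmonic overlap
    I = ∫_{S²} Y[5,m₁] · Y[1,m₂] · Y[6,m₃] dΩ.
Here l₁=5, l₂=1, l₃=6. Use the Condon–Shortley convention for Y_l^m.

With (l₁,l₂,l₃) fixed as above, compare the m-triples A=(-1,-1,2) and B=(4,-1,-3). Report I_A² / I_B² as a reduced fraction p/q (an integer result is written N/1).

28/3

l's match ⇒ only the (l;m) 3-j factors differ between A and B.
A: triangle coeff Δ(5,1,6) = 1/858; Σ_t [0,0]: t=0:+1/34560 = 1/34560; (3j)²=14/429 [(5 1 6; -1 -1 2)], sign=+1
B: triangle coeff Δ(5,1,6) = 1/858; Σ_t [0,0]: t=0:+1/725760 = 1/725760; (3j)²=1/286 [(5 1 6; 4 -1 -3)], sign=-1
I_A²/I_B² = (14/429)/(1/286) = 28/3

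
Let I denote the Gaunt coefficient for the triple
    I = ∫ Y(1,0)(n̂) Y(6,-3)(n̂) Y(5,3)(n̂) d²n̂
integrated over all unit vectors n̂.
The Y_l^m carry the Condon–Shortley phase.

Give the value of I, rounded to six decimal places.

Checks pass: Σm=0; 12 even; l₃=5∈[5,7].
(2·1+1)(2·6+1)(2·5+1) = 429
Δ: 2! 0! 10! / 13! → 1/858
sum: t=1:−1/14400 = -1/14400
3j²(1 6 5; 0 0 0) = Δ·Π!·Σ² = 6/143  (sign +1)
sum: t=1:−1/80640 = -1/80640
3j²(1 6 5; 0 -3 3) = Δ·Π!·Σ² = 9/286  (sign -1)
combine: 4πI² = 429·6/143·9/286 = 81/143
take √, sign -1: I = -0.21230956

-0.212310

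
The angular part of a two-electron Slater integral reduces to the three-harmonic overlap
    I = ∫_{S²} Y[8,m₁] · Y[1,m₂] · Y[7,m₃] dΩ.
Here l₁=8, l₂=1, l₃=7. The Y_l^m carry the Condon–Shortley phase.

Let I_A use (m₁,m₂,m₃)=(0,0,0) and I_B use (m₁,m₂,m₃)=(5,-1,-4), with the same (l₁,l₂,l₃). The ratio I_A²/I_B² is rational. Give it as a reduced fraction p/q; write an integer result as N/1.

32/39

l's match ⇒ only the (l;m) 3-j factors differ between A and B.
A: triangle coeff Δ(8,1,7) = 1/2040; Σ_t [1,1]: t=1:−1/25401600 = -1/25401600; (3j)²=8/255 [(8 1 7; 0 0 0)], sign=+1
B: triangle coeff Δ(8,1,7) = 1/2040; Σ_t [0,0]: t=0:+1/479001600 = 1/479001600; (3j)²=13/340 [(8 1 7; 5 -1 -4)], sign=-1
I_A²/I_B² = (8/255)/(13/340) = 32/39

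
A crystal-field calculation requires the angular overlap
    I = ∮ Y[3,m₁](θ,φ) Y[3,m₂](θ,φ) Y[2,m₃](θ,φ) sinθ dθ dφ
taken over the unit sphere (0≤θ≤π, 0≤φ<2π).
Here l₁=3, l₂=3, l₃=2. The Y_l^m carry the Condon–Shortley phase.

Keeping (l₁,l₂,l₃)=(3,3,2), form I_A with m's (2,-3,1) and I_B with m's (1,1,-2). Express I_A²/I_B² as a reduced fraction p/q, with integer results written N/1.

Same 3,3,2: normalisation and zero-m 3j drop out of the ratio.
A: Δ: 4! 2! 2! / 9! → 1/3780; sum: t=0:+1/48 = 1/48; 3j²(3 3 2; 2 -3 1) = Δ·Π!·Σ² = 5/84  (sign -1)
B: Δ: 4! 2! 2! / 9! → 1/3780; sum: t=2:+1/16 = 1/16; 3j²(3 3 2; 1 1 -2) = Δ·Π!·Σ² = 2/35  (sign +1)
I_A²/I_B² = (5/84)/(2/35) = 25/24

25/24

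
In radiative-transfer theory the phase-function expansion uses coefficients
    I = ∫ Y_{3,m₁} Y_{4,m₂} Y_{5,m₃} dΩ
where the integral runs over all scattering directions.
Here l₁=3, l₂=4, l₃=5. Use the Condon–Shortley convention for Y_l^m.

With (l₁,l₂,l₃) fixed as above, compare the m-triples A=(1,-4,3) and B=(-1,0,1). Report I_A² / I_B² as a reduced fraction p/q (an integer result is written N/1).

Same 3,4,5: normalisation and zero-m 3j drop out of the ratio.
A: Δ: 2! 4! 6! / 13! → 1/180180; sum: t=0:+1/5760 = 1/5760; 3j²(3 4 5; 1 -4 3) = Δ·Π!·Σ² = 56/2145  (sign +1)
B: Δ: 2! 4! 6! / 13! → 1/180180; sum: t=0:+1/2304 t=1:−1/216 t=2:+1/384 = -11/6912; 3j²(3 4 5; -1 0 1) = Δ·Π!·Σ² = 11/1638  (sign -1)
I_A²/I_B² = (56/2145)/(11/1638) = 2352/605

2352/605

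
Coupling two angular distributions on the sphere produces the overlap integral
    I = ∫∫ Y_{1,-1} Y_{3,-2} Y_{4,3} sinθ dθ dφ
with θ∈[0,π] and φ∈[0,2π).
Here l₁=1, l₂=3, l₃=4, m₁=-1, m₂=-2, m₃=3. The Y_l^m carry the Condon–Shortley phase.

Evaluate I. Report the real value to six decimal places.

Rules hold: Σm=0, L=8 even, 2≤4≤4.
N = 3·7·9 = 189
Δ = 0!·2!·6!/9! = 1/252
Racah Σ t=0..0: t=0:+1/36 = 1/36
⇒ 3j(1 3 4; 0 0 0)² = 4/63, sgn +1
Racah Σ t=0..0: t=0:+1/240 = 1/240
⇒ 3j(1 3 4; -1 -2 3)² = 1/12, sgn -1
4πI² = N·(3j₀)²·(3jₘ)² = 1/1
I = -1·√(1/4π) = -0.28209479

-0.282095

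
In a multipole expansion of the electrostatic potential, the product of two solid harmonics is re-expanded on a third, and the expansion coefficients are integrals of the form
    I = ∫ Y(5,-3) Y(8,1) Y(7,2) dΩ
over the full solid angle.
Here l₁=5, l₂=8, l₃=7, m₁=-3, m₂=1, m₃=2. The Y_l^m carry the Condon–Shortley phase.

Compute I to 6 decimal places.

Rules hold: Σm=0, L=20 even, 3≤7≤13.
N = 11·17·15 = 2805
Δ = 6!·4!·10!/21! = 1/814773960
Racah Σ t=1..5: t=1:−1/87091200 t=2:+1/4976640 t=3:−1/2073600 t=4:+1/4976640 t=5:−1/87091200 = -1/9676800
⇒ 3j(5 8 7; 0 0 0)² = 360/46189, sgn +1
Racah Σ t=4..6: t=4:+1/16588800 t=5:−1/12441600 t=6:+1/87091200 = -1/116121600
⇒ 3j(5 8 7; -3 1 2)² = 27/46189, sgn +1
4πI² = N·(3j₀)²·(3jₘ)² = 145800/11408683
I = +1·√(0.0127797/4π) = 0.03189011

0.031890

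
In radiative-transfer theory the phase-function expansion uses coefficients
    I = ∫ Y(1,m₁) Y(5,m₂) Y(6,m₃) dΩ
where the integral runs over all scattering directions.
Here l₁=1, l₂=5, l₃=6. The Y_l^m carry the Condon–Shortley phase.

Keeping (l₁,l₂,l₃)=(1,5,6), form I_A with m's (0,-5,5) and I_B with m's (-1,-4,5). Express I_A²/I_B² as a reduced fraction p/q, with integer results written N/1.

1/5

l's match ⇒ only the (l;m) 3-j factors differ between A and B.
A: triangle coeff Δ(1,5,6) = 1/858; Σ_t [0,0]: t=0:+1/3628800 = 1/3628800; (3j)²=1/78 [(1 5 6; 0 -5 5)], sign=-1
B: triangle coeff Δ(1,5,6) = 1/858; Σ_t [0,0]: t=0:+1/725760 = 1/725760; (3j)²=5/78 [(1 5 6; -1 -4 5)], sign=-1
I_A²/I_B² = (1/78)/(5/78) = 1/5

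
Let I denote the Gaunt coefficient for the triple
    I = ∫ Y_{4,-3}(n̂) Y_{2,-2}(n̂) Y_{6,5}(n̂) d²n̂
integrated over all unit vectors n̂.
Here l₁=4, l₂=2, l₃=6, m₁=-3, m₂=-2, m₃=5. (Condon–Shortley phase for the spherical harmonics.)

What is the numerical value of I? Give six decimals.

Checks pass: Σm=0; 12 even; l₃=6∈[2,6].
(2·4+1)(2·2+1)(2·6+1) = 585
Δ: 0! 8! 4! / 13! → 1/6435
sum: t=0:+1/2304 = 1/2304
3j²(4 2 6; 0 0 0) = Δ·Π!·Σ² = 5/143  (sign +1)
sum: t=0:+1/120960 = 1/120960
3j²(4 2 6; -3 -2 5) = Δ·Π!·Σ² = 2/39  (sign -1)
combine: 4πI² = 585·5/143·2/39 = 150/143
take √, sign -1: I = -0.28891672

-0.288917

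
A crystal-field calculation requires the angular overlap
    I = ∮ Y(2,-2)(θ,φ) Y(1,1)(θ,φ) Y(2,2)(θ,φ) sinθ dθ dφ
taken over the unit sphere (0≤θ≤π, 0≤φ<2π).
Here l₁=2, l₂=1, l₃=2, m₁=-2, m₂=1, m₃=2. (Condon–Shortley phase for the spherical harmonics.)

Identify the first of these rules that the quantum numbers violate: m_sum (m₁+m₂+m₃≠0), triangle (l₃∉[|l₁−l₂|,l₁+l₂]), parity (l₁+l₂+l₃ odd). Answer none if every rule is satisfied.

m_sum

Σmᵢ = 1  ✗
l₃∈[|l₁−l₂|,l₁+l₂]=[1,3], have l₃=2
Σlᵢ = 5 ⇒ odd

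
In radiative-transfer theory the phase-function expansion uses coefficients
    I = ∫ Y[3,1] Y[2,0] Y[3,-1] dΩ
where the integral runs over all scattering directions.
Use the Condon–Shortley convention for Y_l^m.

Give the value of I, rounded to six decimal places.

-0.126157

m-sum 0 ✓  L=8 even ✓  1≤3≤5 ✓
Π(2lᵢ+1) = 7×5×7 = 245
triangle coeff Δ(3,2,3) = 1/3780
Σ_t [0,2]: t=0:+1/24 t=1:−1/4 t=2:+1/24 = -1/6
(3j)²=4/105 [(3 2 3; 0 0 0)], sign=+1
Σ_t [0,2]: t=0:+1/16 t=1:−1/6 t=2:+1/96 = -3/32
(3j)²=3/140 [(3 2 3; 1 0 -1)], sign=-1
⇒ 4πI² = 1/5
I = (-1)√(1/5/(4π)) = -0.12615663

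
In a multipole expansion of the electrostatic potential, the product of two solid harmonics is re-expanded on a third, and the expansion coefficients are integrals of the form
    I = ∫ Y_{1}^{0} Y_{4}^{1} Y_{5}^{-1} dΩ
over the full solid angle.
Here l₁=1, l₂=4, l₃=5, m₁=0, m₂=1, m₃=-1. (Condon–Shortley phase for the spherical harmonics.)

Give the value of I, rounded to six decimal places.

m-sum 0 ✓  L=10 even ✓  3≤5≤5 ✓
Π(2lᵢ+1) = 3×9×11 = 297
triangle coeff Δ(1,4,5) = 1/495
Σ_t [0,0]: t=0:+1/576 = 1/576
(3j)²=5/99 [(1 4 5; 0 0 0)], sign=-1
Σ_t [0,0]: t=0:+1/720 = 1/720
(3j)²=8/165 [(1 4 5; 0 1 -1)], sign=+1
⇒ 4πI² = 8/11
I = (-1)√(8/11/(4π)) = -0.24057125

-0.240571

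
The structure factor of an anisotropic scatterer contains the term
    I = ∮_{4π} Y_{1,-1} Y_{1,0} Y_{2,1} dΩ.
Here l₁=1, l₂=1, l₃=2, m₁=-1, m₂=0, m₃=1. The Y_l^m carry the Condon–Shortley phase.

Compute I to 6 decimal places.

Checks pass: Σm=0; 4 even; l₃=2∈[0,2].
(2·1+1)(2·1+1)(2·2+1) = 45
Δ: 0! 2! 2! / 5! → 1/30
sum: t=0:+1/1 = 1/1
3j²(1 1 2; 0 0 0) = Δ·Π!·Σ² = 2/15  (sign +1)
sum: t=0:+1/2 = 1/2
3j²(1 1 2; -1 0 1) = Δ·Π!·Σ² = 1/10  (sign -1)
combine: 4πI² = 45·2/15·1/10 = 3/5
take √, sign -1: I = -0.21850969

-0.218510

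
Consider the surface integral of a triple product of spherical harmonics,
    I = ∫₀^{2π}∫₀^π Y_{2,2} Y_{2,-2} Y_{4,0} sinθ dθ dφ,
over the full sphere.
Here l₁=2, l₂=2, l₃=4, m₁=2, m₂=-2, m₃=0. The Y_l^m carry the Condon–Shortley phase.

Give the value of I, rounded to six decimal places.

Checks pass: Σm=0; 8 even; l₃=4∈[0,4].
(2·2+1)(2·2+1)(2·4+1) = 225
Δ: 0! 4! 4! / 9! → 1/630
sum: t=0:+1/16 = 1/16
3j²(2 2 4; 0 0 0) = Δ·Π!·Σ² = 2/35  (sign +1)
sum: t=0:+1/576 = 1/576
3j²(2 2 4; 2 -2 0) = Δ·Π!·Σ² = 1/630  (sign +1)
combine: 4πI² = 225·2/35·1/630 = 1/49
take √, sign +1: I = 0.04029926

0.040299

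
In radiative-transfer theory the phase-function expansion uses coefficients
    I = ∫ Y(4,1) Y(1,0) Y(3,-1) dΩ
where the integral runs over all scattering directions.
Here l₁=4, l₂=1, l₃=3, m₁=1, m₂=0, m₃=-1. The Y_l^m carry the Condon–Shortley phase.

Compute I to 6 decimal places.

Rules hold: Σm=0, L=8 even, 3≤3≤5.
N = 9·3·7 = 189
Δ = 2!·6!·0!/9! = 1/252
Racah Σ t=1..1: t=1:−1/36 = -1/36
⇒ 3j(4 1 3; 0 0 0)² = 4/63, sgn +1
Racah Σ t=1..1: t=1:−1/48 = -1/48
⇒ 3j(4 1 3; 1 0 -1)² = 5/84, sgn -1
4πI² = N·(3j₀)²·(3jₘ)² = 5/7
I = -1·√(0.714286/4π) = -0.23841361

-0.238414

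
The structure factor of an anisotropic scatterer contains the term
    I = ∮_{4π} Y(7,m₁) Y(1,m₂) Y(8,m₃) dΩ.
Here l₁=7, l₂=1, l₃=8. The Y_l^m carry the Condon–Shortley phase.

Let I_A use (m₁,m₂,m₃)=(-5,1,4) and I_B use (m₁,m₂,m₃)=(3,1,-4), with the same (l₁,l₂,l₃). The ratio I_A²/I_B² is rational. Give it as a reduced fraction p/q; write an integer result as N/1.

1/11

l's match ⇒ only the (l;m) 3-j factors differ between A and B.
A: triangle coeff Δ(7,1,8) = 1/2040; Σ_t [0,0]: t=0:+1/1916006400 = 1/1916006400; (3j)²=1/340 [(7 1 8; -5 1 4)], sign=+1
B: triangle coeff Δ(7,1,8) = 1/2040; Σ_t [0,0]: t=0:+1/174182400 = 1/174182400; (3j)²=11/340 [(7 1 8; 3 1 -4)], sign=+1
I_A²/I_B² = (1/340)/(11/340) = 1/11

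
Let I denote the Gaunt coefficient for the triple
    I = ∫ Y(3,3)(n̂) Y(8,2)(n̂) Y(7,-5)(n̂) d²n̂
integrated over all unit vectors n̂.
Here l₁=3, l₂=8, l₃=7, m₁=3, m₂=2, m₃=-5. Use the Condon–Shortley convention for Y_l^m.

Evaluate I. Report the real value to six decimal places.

-0.069177

m-sum 0 ✓  L=18 even ✓  5≤7≤11 ✓
Π(2lᵢ+1) = 7×17×15 = 1785
triangle coeff Δ(3,8,7) = 1/5290740
Σ_t [1,3]: t=1:−1/7257600 t=2:+1/2073600 t=3:−1/7257600 = 1/4838400
(3j)²=252/20995 [(3 8 7; 0 0 0)], sign=-1
Σ_t [0,0]: t=0:+1/348364800 = 1/348364800
(3j)²=165/58786 [(3 8 7; 3 2 -5)], sign=+1
⇒ 4πI² = 62370/1037153
I = (-1)√(62370/1037153/(4π)) = -0.06917697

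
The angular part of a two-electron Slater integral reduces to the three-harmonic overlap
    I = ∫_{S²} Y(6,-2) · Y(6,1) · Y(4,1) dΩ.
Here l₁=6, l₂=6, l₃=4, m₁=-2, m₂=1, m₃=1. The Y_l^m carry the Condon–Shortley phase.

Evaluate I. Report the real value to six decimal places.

0.113069

Checks pass: Σm=0; 16 even; l₃=4∈[0,12].
(2·6+1)(2·6+1)(2·4+1) = 1521
Δ: 8! 4! 4! / 17! → 1/15315300
sum: t=2:+1/829440 t=3:−1/25920 t=4:+1/9216 t=5:−1/25920 t=6:+1/829440 = 7/207360
3j²(6 6 4; 0 0 0) = Δ·Π!·Σ² = 28/2431  (sign +1)
sum: t=4:+1/82944 t=5:−1/17280 t=6:+1/34560 t=7:−1/725760 = -53/2903040
3j²(6 6 4; -2 1 1) = Δ·Π!·Σ² = 2809/306306  (sign +1)
combine: 4πI² = 1521·28/2431·2809/306306 = 5618/34969
take √, sign +1: I = 0.11306920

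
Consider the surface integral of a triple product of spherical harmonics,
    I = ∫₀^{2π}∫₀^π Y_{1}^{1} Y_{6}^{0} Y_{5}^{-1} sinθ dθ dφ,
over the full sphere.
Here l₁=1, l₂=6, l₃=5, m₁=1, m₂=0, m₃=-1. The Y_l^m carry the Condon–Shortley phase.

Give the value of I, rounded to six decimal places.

Checks pass: Σm=0; 12 even; l₃=5∈[5,7].
(2·1+1)(2·6+1)(2·5+1) = 429
Δ: 2! 0! 10! / 13! → 1/858
sum: t=1:−1/14400 = -1/14400
3j²(1 6 5; 0 0 0) = Δ·Π!·Σ² = 6/143  (sign +1)
sum: t=0:+1/34560 = 1/34560
3j²(1 6 5; 1 0 -1) = Δ·Π!·Σ² = 5/286  (sign +1)
combine: 4πI² = 429·6/143·5/286 = 45/143
take √, sign +1: I = 0.15824621

0.158246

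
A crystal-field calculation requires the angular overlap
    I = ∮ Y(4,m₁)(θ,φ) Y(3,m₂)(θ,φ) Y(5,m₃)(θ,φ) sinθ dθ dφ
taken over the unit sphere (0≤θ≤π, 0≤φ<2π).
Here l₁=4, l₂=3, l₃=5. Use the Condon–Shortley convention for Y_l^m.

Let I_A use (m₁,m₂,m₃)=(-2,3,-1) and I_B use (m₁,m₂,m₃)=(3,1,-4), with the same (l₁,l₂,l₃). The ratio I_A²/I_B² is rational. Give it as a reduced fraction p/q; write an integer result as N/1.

1125/98

Shared (l₁,l₂,l₃)=(4,3,5): N and (l;000)² cancel in I_A²/I_B².
A: Δ = 2!·6!·4!/13! = 1/180180; Racah Σ t=2..2: t=2:+1/2304 = 1/2304; ⇒ 3j(4 3 5; -2 3 -1)² = 75/4004, sgn +1
B: Δ = 2!·6!·4!/13! = 1/180180; Racah Σ t=0..1: t=0:+1/5760 t=1:−1/4320 = -1/17280; ⇒ 3j(4 3 5; 3 1 -4)² = 7/4290, sgn +1
I_A²/I_B² = (75/4004)/(7/4290) = 1125/98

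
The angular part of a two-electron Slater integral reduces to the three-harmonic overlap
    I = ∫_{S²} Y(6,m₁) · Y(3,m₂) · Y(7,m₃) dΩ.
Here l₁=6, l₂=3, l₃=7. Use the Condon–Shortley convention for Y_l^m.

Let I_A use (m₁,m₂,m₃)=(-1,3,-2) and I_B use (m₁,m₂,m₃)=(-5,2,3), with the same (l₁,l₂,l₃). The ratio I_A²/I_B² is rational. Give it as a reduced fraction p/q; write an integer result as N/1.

7938/3971

Shared (l₁,l₂,l₃)=(6,3,7): N and (l;000)² cancel in I_A²/I_B².
A: Δ = 2!·10!·4!/17! = 1/2042040; Racah Σ t=2..2: t=2:+1/691200 = 1/691200; ⇒ 3j(6 3 7; -1 3 -2)² = 189/9724, sgn -1
B: Δ = 2!·10!·4!/17! = 1/2042040; Racah Σ t=1..2: t=1:−1/87091200 t=2:+1/4354560 = 19/87091200; ⇒ 3j(6 3 7; -5 2 3)² = 361/37128, sgn +1
I_A²/I_B² = (189/9724)/(361/37128) = 7938/3971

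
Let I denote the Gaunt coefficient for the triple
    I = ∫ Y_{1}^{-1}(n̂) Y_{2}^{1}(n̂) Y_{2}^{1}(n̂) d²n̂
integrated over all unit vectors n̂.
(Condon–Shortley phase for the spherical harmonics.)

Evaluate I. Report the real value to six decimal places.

0.000000

-1 + 1 + 1 = 1 ≠ 0: azimuthal integral kills it; I = 0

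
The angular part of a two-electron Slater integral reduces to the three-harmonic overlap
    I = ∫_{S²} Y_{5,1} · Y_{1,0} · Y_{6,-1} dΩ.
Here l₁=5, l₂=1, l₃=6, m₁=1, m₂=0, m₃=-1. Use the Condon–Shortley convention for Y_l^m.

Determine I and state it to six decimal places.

m-sum 0 ✓  L=12 even ✓  4≤6≤6 ✓
Π(2lᵢ+1) = 11×3×13 = 429
triangle coeff Δ(5,1,6) = 1/858
Σ_t [0,0]: t=0:+1/14400 = 1/14400
(3j)²=6/143 [(5 1 6; 0 0 0)], sign=+1
Σ_t [0,0]: t=0:+1/17280 = 1/17280
(3j)²=35/858 [(5 1 6; 1 0 -1)], sign=-1
⇒ 4πI² = 105/143
I = (-1)√(105/143/(4π)) = -0.24172507

-0.241725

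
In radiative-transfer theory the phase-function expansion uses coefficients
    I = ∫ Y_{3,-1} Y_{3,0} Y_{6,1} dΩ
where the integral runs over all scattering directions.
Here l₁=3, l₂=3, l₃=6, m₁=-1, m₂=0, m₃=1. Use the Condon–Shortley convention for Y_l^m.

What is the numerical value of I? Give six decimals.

Checks pass: Σm=0; 12 even; l₃=6∈[0,6].
(2·3+1)(2·3+1)(2·6+1) = 637
Δ: 0! 6! 6! / 13! → 1/12012
sum: t=0:+1/1296 = 1/1296
3j²(3 3 6; 0 0 0) = Δ·Π!·Σ² = 100/3003  (sign +1)
sum: t=0:+1/1728 = 1/1728
3j²(3 3 6; -1 0 1) = Δ·Π!·Σ² = 25/858  (sign -1)
combine: 4πI² = 637·100/3003·25/858 = 8750/14157
take √, sign -1: I = -0.22177545

-0.221775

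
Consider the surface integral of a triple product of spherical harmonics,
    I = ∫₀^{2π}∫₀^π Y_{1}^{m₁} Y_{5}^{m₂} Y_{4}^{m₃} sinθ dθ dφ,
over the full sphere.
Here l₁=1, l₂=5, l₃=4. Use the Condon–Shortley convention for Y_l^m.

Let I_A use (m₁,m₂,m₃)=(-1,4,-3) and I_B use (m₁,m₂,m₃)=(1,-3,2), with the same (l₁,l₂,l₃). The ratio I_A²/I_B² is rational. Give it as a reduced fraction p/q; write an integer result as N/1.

Same 1,5,4: normalisation and zero-m 3j drop out of the ratio.
A: Δ: 2! 0! 8! / 11! → 1/495; sum: t=2:+1/10080 = 1/10080; 3j²(1 5 4; -1 4 -3) = Δ·Π!·Σ² = 4/55  (sign -1)
B: Δ: 2! 0! 8! / 11! → 1/495; sum: t=0:+1/2880 = 1/2880; 3j²(1 5 4; 1 -3 2) = Δ·Π!·Σ² = 28/495  (sign +1)
I_A²/I_B² = (4/55)/(28/495) = 9/7

9/7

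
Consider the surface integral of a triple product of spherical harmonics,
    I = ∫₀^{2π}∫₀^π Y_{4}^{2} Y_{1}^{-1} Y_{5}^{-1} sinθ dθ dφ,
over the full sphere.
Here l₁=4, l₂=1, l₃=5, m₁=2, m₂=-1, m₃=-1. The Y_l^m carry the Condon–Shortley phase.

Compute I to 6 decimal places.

-0.120286

Checks pass: Σm=0; 10 even; l₃=5∈[3,5].
(2·4+1)(2·1+1)(2·5+1) = 297
Δ: 0! 8! 2! / 11! → 1/495
sum: t=0:+1/576 = 1/576
3j²(4 1 5; 0 0 0) = Δ·Π!·Σ² = 5/99  (sign -1)
sum: t=0:+1/2880 = 1/2880
3j²(4 1 5; 2 -1 -1) = Δ·Π!·Σ² = 2/165  (sign +1)
combine: 4πI² = 297·5/99·2/165 = 2/11
take √, sign -1: I = -0.12028562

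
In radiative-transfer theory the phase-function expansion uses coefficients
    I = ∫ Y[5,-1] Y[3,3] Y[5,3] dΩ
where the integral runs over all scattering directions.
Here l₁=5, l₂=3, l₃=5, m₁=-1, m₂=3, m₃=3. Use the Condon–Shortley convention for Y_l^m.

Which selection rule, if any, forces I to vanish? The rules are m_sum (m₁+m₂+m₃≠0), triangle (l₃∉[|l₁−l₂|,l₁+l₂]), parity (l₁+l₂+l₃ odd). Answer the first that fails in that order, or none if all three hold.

m_sum

Σmᵢ = 5  ✗
l₃∈[|l₁−l₂|,l₁+l₂]=[2,8], have l₃=5
Σlᵢ = 13 ⇒ odd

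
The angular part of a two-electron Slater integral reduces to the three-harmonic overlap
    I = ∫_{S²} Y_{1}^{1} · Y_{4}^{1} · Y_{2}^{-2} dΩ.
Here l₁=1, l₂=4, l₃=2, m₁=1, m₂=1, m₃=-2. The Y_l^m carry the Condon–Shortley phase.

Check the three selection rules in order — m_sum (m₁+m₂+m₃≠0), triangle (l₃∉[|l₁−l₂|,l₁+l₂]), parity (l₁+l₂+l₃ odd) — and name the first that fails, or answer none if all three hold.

m₁+m₂+m₃ = 1 + 1 − 2 = 0  ✓
triangle: |1−4|=3 ≤ l₃=2 ≤ 1+4=5  ✗
parity: l₁+l₂+l₃ = 7 is odd

triangle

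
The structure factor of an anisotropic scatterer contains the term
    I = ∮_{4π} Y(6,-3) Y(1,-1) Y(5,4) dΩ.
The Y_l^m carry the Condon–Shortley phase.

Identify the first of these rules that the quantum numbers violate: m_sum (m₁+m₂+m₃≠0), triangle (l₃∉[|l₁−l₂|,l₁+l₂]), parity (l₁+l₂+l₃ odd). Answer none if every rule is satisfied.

none

m₁+m₂+m₃ = -3 − 1 + 4 = 0  ✓
triangle: |6−1|=5 ≤ l₃=5 ≤ 6+1=7  ✓
parity: l₁+l₂+l₃ = 12 is even  ✓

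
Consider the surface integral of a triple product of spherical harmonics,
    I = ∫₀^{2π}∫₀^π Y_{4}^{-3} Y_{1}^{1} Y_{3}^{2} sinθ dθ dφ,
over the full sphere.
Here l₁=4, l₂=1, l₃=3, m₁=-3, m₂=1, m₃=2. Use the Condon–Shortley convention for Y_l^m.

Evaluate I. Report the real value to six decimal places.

-0.282095

m-sum 0 ✓  L=8 even ✓  3≤3≤5 ✓
Π(2lᵢ+1) = 9×3×7 = 189
triangle coeff Δ(4,1,3) = 1/252
Σ_t [1,1]: t=1:−1/36 = -1/36
(3j)²=4/63 [(4 1 3; 0 0 0)], sign=+1
Σ_t [2,2]: t=2:+1/240 = 1/240
(3j)²=1/12 [(4 1 3; -3 1 2)], sign=-1
⇒ 4πI² = 1/1
I = (-1)√(1/1/(4π)) = -0.28209479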